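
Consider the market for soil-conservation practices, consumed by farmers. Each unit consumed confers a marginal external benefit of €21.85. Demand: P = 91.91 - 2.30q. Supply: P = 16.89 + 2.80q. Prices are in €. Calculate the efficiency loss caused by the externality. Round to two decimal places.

DWL = €46.81

Market equilibrium (private): 16.89 + 2.80q = 91.91 - 2.30q → q_m = 14.7098.
Social marginal benefit = demand + MEB = 113.76 - 2.30q.
Set SMB = MC: 113.76 - 2.30q = 16.89 + 2.80q → q* = 18.9941.
Between q* and q_m the wedge SMB − MC runs linearly from 0 to MEB(q_m), so the loss is a triangle.
DWL = ½ × 4.2843 × 21.8500 = 46.8060.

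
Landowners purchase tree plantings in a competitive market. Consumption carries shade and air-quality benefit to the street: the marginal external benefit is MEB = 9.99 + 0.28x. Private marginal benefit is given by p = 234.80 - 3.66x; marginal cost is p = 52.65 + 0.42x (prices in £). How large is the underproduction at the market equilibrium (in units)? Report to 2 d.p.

5.92 units

Market equilibrium (private): 52.65 + 0.42x = 234.80 - 3.66x → x_m = 44.6446.
Social marginal benefit = demand + MEB = 244.79 - 3.38x.
Set SMB = MC: 244.79 - 3.38x = 52.65 + 0.42x → x* = 50.5632.
Gap = |44.6446 − 50.5632| = 5.9186.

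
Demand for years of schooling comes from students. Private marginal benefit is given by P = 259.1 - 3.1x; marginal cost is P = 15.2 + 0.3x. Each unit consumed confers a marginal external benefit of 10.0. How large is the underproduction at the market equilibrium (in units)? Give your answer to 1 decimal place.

Market equilibrium (private): 15.2 + 0.3x = 259.1 - 3.1x → x_m = 71.7353.
Social marginal benefit = demand + MEB = 269.1 - 3.1x.
Set SMB = MC: 269.1 - 3.1x = 15.2 + 0.3x → x* = 74.6765.
Gap = |71.7353 − 74.6765| = 2.9412.

2.9 units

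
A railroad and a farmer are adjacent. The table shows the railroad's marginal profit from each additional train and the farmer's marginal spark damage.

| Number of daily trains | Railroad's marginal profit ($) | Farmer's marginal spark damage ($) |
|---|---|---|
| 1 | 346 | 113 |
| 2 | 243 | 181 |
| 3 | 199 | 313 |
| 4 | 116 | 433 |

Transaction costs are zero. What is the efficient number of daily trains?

2

Bargaining reaches the level where marginal profit last exceeds marginal spark damage.
That holds through level 2 (243 ≥ 181) but not at 3 (199 < 313).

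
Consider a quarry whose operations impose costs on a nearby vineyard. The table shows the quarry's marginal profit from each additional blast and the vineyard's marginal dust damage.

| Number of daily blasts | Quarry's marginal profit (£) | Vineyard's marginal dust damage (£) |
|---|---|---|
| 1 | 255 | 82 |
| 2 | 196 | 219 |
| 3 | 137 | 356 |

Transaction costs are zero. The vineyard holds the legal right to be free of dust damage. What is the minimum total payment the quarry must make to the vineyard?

Efficient level: marginal profit ≥ marginal dust damage through level 1, so k* = 1.
With the vineyard holding the right, the quarry must at least compensate total damage at k*: 82 = 82.

£82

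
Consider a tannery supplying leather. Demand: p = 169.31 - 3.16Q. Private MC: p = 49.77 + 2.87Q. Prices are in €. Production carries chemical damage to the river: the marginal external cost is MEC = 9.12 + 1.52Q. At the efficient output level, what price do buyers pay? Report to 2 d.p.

Social marginal cost = private MC + MEC = 58.89 + 4.39Q.
Set SMC = demand: 58.89 + 4.39Q = 169.31 - 3.16Q → Q* = 14.6252.
Consumer price on the demand curve at Q*: 169.31 − 3.16×14.6252 = 123.0944.

P = €123.09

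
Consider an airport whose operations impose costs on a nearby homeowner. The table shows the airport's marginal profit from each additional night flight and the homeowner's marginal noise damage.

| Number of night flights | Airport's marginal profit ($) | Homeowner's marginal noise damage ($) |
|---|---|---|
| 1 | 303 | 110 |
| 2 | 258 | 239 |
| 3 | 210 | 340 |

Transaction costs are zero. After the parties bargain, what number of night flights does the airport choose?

Bargaining reaches the level where marginal profit last exceeds marginal noise damage.
That holds through level 2 (258 ≥ 239) but not at 3 (210 < 340).

2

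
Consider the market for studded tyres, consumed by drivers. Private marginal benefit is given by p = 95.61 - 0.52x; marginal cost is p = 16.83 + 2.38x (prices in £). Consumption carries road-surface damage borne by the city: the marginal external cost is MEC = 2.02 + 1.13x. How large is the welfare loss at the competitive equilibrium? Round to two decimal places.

DWL = £132.80

Market equilibrium (private): 16.83 + 2.38x = 95.61 - 0.52x → x_m = 27.1655.
Social marginal benefit = demand − MEC = 93.59 - 1.65x.
Set SMB = MC: 93.59 - 1.65x = 16.83 + 2.38x → x* = 19.0471.
The loss is the area between SMB and MC from x* to x_m; with linear curves that's a triangle of height MEC(x_m).
DWL = ½ × 8.1184 × 32.7170 = 132.8048.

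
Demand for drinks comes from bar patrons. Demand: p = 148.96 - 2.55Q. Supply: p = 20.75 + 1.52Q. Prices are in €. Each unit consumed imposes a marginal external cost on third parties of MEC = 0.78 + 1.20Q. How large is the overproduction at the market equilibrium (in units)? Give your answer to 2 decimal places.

7.32 units

Market equilibrium (private): 20.75 + 1.52Q = 148.96 - 2.55Q → Q_m = 31.5012.
Social marginal benefit = demand − MEC = 148.18 - 3.75Q.
Set SMB = MC: 148.18 - 3.75Q = 20.75 + 1.52Q → Q* = 24.1803.
Gap = |31.5012 − 24.1803| = 7.3209.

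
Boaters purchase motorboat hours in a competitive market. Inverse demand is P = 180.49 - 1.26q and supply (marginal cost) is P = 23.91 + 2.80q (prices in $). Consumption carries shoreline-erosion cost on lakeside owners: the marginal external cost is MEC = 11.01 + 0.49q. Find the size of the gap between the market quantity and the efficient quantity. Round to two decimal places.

6.57 units

Market equilibrium (private): 23.91 + 2.80q = 180.49 - 1.26q → q_m = 38.5665.
Social marginal benefit = demand − MEC = 169.48 - 1.75q.
Set SMB = MC: 169.48 - 1.75q = 23.91 + 2.80q → q* = 31.9934.
Gap = |38.5665 − 31.9934| = 6.5731.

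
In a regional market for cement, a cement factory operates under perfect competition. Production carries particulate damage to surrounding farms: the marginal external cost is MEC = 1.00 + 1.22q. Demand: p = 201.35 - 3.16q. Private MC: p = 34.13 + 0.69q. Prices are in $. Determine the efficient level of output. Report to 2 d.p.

q* = 32.79

Social marginal cost = private MC + MEC = 35.13 + 1.91q.
Set SMC = demand: 35.13 + 1.91q = 201.35 - 3.16q → q* = 32.7850.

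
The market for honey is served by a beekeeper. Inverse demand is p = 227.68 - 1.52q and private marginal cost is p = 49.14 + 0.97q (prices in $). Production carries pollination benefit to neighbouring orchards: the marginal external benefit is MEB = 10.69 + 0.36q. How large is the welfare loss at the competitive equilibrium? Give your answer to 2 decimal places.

DWL = $312.79

Market equilibrium (private): 49.14 + 0.97q = 227.68 - 1.52q → q_m = 71.7028.
Social marginal cost = private MC − MEB = 38.45 + 0.61q.
Set SMC = demand: 38.45 + 0.61q = 227.68 - 1.52q → q* = 88.8404.
Between q* and q_m the wedge demand − SMC runs linearly from 0 to MEB(q_m), so the loss is a triangle.
DWL = ½ × 17.1376 × 36.5030 = 312.7869.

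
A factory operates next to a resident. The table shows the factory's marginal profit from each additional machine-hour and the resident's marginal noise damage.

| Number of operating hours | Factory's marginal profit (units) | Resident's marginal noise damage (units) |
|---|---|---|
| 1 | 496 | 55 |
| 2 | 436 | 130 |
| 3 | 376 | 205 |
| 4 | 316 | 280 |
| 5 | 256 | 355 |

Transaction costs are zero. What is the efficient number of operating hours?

Bargaining reaches the level where marginal profit last exceeds marginal noise damage.
That holds through level 4 (316 ≥ 280) but not at 5 (256 < 355).

4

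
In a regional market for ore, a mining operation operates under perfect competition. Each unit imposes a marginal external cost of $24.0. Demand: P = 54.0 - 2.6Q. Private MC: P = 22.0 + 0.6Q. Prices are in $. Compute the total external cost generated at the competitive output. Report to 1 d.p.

Market equilibrium (private): 22.0 + 0.6Q = 54.0 - 2.6Q → Q_m = 10.0000.
Total external cost = MEC × Q_m = 24.0 × 10.0000 = 240.0000.

$240.0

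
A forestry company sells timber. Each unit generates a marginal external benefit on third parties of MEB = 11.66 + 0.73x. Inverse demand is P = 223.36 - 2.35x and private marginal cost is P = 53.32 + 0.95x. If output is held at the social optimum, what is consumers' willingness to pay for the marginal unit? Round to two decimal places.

Social marginal cost = private MC − MEB = 41.66 + 0.22x.
Set SMC = demand: 41.66 + 0.22x = 223.36 - 2.35x → x* = 70.7004.
Consumer price on the demand curve at x*: 223.36 − 2.35×70.7004 = 57.2141.

P = 57.21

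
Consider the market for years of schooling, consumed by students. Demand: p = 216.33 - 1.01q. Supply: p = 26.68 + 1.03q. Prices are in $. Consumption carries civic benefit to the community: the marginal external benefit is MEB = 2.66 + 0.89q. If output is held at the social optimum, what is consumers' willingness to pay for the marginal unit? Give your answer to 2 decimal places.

P = $47.43

Social marginal benefit = demand + MEB = 218.99 - 0.12q.
Set SMB = MC: 218.99 - 0.12q = 26.68 + 1.03q → q* = 167.2261.
Consumer price on the demand curve at q*: 216.33 − 1.01×167.2261 = 47.4316.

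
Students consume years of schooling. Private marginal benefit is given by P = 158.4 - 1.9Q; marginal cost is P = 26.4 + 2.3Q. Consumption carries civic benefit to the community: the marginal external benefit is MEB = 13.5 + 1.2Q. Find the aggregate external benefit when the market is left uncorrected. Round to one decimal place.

Market equilibrium (private): 26.4 + 2.3Q = 158.4 - 1.9Q → Q_m = 31.4286.
Total external benefit = ∫₀^{Q_m} (13.5 + 1.2Q) dQ = 13.5×31.4286 + ½×1.2×31.4286² = 1016.9402.

1016.9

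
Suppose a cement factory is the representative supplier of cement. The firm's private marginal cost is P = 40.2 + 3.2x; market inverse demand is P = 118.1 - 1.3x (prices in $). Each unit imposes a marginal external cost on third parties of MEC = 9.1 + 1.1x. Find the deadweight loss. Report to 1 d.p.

DWL = $70.7

Market equilibrium (private): 40.2 + 3.2x = 118.1 - 1.3x → x_m = 17.3111.
Social marginal cost = private MC + MEC = 49.3 + 4.3x.
Set SMC = demand: 49.3 + 4.3x = 118.1 - 1.3x → x* = 12.2857.
The welfare-loss triangle has base |x_m − x*| and height MEC(x_m) (the vertical gap between SMC and demand is zero at x* and MEC at x_m).
DWL = ½ × 5.0254 × 28.1422 = 70.7129.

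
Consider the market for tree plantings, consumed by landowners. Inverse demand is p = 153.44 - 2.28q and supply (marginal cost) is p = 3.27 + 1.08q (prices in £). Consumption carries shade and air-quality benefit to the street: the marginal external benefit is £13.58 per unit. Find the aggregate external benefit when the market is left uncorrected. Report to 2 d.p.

Market equilibrium (private): 3.27 + 1.08q = 153.44 - 2.28q → q_m = 44.6935.
Total external benefit = MEB × q_m = 13.58 × 44.6935 = 606.9377.

£606.94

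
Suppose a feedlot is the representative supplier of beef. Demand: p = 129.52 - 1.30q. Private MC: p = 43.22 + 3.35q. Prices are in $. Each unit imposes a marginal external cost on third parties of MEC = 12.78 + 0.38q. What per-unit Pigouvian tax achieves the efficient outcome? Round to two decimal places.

tax = $18.33 per unit

Social marginal cost = private MC + MEC = 56.00 + 3.73q.
Set SMC = demand: 56.00 + 3.73q = 129.52 - 1.30q → q* = 14.6163.
The Pigouvian tax equals MEC at q*: 12.78 + 0.38×14.6163 = 18.3342.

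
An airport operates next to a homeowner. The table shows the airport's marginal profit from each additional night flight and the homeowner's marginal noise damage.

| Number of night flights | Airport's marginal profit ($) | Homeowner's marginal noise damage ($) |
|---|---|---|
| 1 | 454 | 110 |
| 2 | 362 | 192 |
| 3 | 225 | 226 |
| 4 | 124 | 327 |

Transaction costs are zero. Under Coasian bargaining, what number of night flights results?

2

Bargaining reaches the level where marginal profit last exceeds marginal noise damage.
That holds through level 2 (362 ≥ 192) but not at 3 (225 < 226).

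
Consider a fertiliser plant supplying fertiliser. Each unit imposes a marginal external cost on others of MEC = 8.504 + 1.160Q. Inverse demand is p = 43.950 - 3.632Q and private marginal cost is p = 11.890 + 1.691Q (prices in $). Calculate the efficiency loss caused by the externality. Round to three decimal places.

Market equilibrium (private): 11.890 + 1.691Q = 43.950 - 3.632Q → Q_m = 6.0229.
Social marginal cost = private MC + MEC = 20.394 + 2.851Q.
Set SMC = demand: 20.394 + 2.851Q = 43.950 - 3.632Q → Q* = 3.6335.
The welfare-loss triangle has base |Q_m − Q*| and height MEC(Q_m) (the vertical gap between SMC and demand is zero at Q* and MEC at Q_m).
DWL = ½ × 2.3894 × 15.4906 = 18.5066.

DWL = $18.507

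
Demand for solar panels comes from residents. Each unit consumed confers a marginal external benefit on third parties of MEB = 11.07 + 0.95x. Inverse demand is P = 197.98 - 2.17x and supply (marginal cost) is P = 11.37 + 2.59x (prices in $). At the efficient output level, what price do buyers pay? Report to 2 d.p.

P = $85.39

Social marginal benefit = demand + MEB = 209.05 - 1.22x.
Set SMB = MC: 209.05 - 1.22x = 11.37 + 2.59x → x* = 51.8845.
Consumer price on the demand curve at x*: 197.98 − 2.17×51.8845 = 85.3906.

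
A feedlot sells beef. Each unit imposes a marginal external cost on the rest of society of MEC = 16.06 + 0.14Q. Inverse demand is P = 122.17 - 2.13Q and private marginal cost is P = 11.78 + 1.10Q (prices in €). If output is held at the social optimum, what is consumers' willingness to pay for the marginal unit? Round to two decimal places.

Social marginal cost = private MC + MEC = 27.84 + 1.24Q.
Set SMC = demand: 27.84 + 1.24Q = 122.17 - 2.13Q → Q* = 27.9911.
Consumer price on the demand curve at Q*: 122.17 − 2.13×27.9911 = 62.5490.

P = €62.55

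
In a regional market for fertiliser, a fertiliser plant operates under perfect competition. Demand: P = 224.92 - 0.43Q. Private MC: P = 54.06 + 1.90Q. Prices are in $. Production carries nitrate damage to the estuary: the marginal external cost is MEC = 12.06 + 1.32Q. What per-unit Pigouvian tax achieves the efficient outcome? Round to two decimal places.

tax = $69.49 per unit

Social marginal cost = private MC + MEC = 66.12 + 3.22Q.
Set SMC = demand: 66.12 + 3.22Q = 224.92 - 0.43Q → Q* = 43.5068.
The Pigouvian tax equals MEC at Q*: 12.06 + 1.32×43.5068 = 69.4890.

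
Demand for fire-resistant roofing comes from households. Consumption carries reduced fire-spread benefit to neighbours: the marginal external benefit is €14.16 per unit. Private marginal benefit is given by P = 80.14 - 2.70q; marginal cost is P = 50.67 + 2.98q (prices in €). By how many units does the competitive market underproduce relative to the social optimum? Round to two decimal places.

2.49 units

Market equilibrium (private): 50.67 + 2.98q = 80.14 - 2.70q → q_m = 5.1884.
Social marginal benefit = demand + MEB = 94.30 - 2.70q.
Set SMB = MC: 94.30 - 2.70q = 50.67 + 2.98q → q* = 7.6813.
Gap = |5.1884 − 7.6813| = 2.4929.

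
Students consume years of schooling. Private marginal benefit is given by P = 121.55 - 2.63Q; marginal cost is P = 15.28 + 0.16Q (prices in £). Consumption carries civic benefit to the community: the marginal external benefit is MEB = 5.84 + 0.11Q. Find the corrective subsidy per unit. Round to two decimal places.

Social marginal benefit = demand + MEB = 127.39 - 2.52Q.
Set SMB = MC: 127.39 - 2.52Q = 15.28 + 0.16Q → Q* = 41.8321.
The Pigouvian subsidy equals MEB at Q*: 5.84 + 0.11×41.8321 = 10.4415.

subsidy = £10.44 per unit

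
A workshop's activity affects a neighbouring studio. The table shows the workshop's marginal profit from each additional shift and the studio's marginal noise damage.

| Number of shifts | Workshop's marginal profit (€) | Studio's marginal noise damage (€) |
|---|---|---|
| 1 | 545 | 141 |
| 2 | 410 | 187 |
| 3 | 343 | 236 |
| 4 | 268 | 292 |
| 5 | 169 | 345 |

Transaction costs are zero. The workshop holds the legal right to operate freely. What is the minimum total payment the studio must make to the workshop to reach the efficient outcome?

Left alone the workshop would choose level 5 (marginal profit stays positive).
Efficient level: k* = 3 (marginal profit ≥ marginal noise damage through 3).
The studio must at least cover the workshop's forgone profit from cutting 5→3: 268 + 169 = 437.

€437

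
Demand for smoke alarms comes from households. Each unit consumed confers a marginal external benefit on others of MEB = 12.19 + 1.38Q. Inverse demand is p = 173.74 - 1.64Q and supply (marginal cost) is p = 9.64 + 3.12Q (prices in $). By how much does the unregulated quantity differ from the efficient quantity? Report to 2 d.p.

Market equilibrium (private): 9.64 + 3.12Q = 173.74 - 1.64Q → Q_m = 34.4748.
Social marginal benefit = demand + MEB = 185.93 - 0.26Q.
Set SMB = MC: 185.93 - 0.26Q = 9.64 + 3.12Q → Q* = 52.1568.
Gap = |34.4748 − 52.1568| = 17.6820.

17.68 units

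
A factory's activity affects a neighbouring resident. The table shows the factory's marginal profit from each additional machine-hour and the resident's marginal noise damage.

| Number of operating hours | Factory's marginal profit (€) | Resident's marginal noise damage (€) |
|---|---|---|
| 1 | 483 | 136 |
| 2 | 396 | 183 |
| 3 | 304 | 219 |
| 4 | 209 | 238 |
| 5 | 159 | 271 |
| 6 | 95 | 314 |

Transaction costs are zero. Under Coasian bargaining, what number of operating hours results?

Bargaining reaches the level where marginal profit last exceeds marginal noise damage.
That holds through level 3 (304 ≥ 219) but not at 4 (209 < 238).

3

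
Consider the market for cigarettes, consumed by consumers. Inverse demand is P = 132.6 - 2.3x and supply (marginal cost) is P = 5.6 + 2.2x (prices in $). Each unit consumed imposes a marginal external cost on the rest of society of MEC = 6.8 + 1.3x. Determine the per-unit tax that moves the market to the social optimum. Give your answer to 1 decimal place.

Social marginal benefit = demand − MEC = 125.8 - 3.6x.
Set SMB = MC: 125.8 - 3.6x = 5.6 + 2.2x → x* = 20.7241.
The Pigouvian tax equals MEC at x*: 6.8 + 1.3×20.7241 = 33.7413.

tax = $33.7 per unit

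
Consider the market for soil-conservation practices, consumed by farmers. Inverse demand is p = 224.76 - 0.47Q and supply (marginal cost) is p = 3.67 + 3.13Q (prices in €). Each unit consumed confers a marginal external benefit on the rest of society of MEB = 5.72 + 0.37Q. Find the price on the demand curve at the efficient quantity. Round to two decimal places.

P = €191.76

Social marginal benefit = demand + MEB = 230.48 - 0.10Q.
Set SMB = MC: 230.48 - 0.10Q = 3.67 + 3.13Q → Q* = 70.2198.
Consumer price on the demand curve at Q*: 224.76 − 0.47×70.2198 = 191.7567.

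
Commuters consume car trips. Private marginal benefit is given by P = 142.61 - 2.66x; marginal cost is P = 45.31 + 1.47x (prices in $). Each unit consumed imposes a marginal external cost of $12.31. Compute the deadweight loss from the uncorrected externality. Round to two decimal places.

Market equilibrium (private): 45.31 + 1.47x = 142.61 - 2.66x → x_m = 23.5593.
Social marginal benefit = demand − MEC = 130.30 - 2.66x.
Set SMB = MC: 130.30 - 2.66x = 45.31 + 1.47x → x* = 20.5787.
Between x* and x_m the wedge MC − SMB runs linearly from 0 to MEC(x_m), so the loss is a triangle.
DWL = ½ × 2.9806 × 12.3100 = 18.3456.

DWL = $18.35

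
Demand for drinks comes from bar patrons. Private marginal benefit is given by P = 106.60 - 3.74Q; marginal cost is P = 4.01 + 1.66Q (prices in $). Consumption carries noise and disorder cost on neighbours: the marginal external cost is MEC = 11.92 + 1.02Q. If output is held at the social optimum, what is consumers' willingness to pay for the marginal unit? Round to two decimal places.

P = $53.78

Social marginal benefit = demand − MEC = 94.68 - 4.76Q.
Set SMB = MC: 94.68 - 4.76Q = 4.01 + 1.66Q → Q* = 14.1231.
Consumer price on the demand curve at Q*: 106.60 − 3.74×14.1231 = 53.7796.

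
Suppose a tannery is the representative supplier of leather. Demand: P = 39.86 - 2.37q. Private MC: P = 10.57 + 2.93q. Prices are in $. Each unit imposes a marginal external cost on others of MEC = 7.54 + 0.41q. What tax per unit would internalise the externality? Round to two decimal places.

tax = $9.10 per unit

Social marginal cost = private MC + MEC = 18.11 + 3.34q.
Set SMC = demand: 18.11 + 3.34q = 39.86 - 2.37q → q* = 3.8091.
The Pigouvian tax equals MEC at q*: 7.54 + 0.41×3.8091 = 9.1017.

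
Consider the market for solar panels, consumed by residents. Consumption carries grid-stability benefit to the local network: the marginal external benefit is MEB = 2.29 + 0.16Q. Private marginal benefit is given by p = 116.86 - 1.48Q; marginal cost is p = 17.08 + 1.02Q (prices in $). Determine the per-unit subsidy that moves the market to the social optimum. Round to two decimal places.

Social marginal benefit = demand + MEB = 119.15 - 1.32Q.
Set SMB = MC: 119.15 - 1.32Q = 17.08 + 1.02Q → Q* = 43.6197.
The Pigouvian subsidy equals MEB at Q*: 2.29 + 0.16×43.6197 = 9.2692.

subsidy = $9.27 per unit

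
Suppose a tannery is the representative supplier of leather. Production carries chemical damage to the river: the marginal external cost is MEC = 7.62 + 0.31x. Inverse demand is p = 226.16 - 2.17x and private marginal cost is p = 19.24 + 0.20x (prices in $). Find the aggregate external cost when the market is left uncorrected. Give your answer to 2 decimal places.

$1846.80

Market equilibrium (private): 19.24 + 0.20x = 226.16 - 2.17x → x_m = 87.3080.
Total external cost = ∫₀^{x_m} (7.62 + 0.31x) dx = 7.62×87.3080 + ½×0.31×87.3080² = 1846.8034.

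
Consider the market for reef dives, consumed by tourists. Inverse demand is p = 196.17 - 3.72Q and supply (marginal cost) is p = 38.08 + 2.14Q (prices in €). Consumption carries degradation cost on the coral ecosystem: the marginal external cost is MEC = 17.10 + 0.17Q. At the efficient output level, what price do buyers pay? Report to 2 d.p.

P = €109.19

Social marginal benefit = demand − MEC = 179.07 - 3.89Q.
Set SMB = MC: 179.07 - 3.89Q = 38.08 + 2.14Q → Q* = 23.3814.
Consumer price on the demand curve at Q*: 196.17 − 3.72×23.3814 = 109.1912.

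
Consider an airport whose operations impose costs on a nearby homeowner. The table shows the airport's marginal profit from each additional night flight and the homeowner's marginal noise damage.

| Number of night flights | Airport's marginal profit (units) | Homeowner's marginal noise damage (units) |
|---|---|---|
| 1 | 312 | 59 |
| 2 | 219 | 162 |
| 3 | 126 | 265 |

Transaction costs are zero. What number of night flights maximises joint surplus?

2

Bargaining reaches the level where marginal profit last exceeds marginal noise damage.
That holds through level 2 (219 ≥ 162) but not at 3 (126 < 265).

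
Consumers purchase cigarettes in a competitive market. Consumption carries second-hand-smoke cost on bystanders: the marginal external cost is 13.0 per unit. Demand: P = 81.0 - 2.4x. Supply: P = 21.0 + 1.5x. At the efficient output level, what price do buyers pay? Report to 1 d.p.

Social marginal benefit = demand − MEC = 68.0 - 2.4x.
Set SMB = MC: 68.0 - 2.4x = 21.0 + 1.5x → x* = 12.0513.
Consumer price on the demand curve at x*: 81.0 − 2.4×12.0513 = 52.0769.

P = 52.1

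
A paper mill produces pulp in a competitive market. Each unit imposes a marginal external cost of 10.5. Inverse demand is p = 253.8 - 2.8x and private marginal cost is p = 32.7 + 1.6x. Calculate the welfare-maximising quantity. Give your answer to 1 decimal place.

Social marginal cost = private MC + MEC = 43.2 + 1.6x.
Set SMC = demand: 43.2 + 1.6x = 253.8 - 2.8x → x* = 47.8636.

x* = 47.9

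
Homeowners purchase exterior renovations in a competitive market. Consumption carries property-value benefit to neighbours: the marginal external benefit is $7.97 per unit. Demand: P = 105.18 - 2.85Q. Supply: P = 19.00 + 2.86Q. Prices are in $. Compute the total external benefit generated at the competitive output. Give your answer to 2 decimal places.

$120.29

Market equilibrium (private): 19.00 + 2.86Q = 105.18 - 2.85Q → Q_m = 15.0928.
Total external benefit = MEB × Q_m = 7.97 × 15.0928 = 120.2896.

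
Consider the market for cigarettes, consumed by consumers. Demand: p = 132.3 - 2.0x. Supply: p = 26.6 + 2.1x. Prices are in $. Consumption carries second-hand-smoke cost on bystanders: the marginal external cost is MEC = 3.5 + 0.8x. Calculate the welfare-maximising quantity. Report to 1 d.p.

Social marginal benefit = demand − MEC = 128.8 - 2.8x.
Set SMB = MC: 128.8 - 2.8x = 26.6 + 2.1x → x* = 20.8571.

x* = 20.9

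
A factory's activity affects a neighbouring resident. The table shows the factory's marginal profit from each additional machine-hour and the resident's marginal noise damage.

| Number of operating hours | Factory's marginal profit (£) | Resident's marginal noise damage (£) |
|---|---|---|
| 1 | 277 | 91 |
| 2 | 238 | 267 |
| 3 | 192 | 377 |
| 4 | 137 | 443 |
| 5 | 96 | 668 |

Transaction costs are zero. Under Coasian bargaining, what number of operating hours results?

Bargaining reaches the level where marginal profit last exceeds marginal noise damage.
That holds through level 1 (277 ≥ 91) but not at 2 (238 < 267).

1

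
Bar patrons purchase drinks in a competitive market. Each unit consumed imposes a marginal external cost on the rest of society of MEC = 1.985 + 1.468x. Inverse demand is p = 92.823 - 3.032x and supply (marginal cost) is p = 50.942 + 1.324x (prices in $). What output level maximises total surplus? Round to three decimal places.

x* = 6.850

Social marginal benefit = demand − MEC = 90.838 - 4.500x.
Set SMB = MC: 90.838 - 4.500x = 50.942 + 1.324x → x* = 6.8503.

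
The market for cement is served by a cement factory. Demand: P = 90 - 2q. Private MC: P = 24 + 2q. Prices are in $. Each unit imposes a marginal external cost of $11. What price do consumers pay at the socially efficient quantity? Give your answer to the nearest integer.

P = $63

Social marginal cost = private MC + MEC = 35 + 2q.
Set SMC = demand: 35 + 2q = 90 - 2q → q* = 13.7500.
Consumer price on the demand curve at q*: 90 − 2×13.7500 = 62.5000.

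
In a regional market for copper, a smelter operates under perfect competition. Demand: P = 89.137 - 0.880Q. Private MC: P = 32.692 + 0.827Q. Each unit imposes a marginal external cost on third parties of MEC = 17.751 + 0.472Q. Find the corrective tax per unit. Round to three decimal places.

Social marginal cost = private MC + MEC = 50.443 + 1.299Q.
Set SMC = demand: 50.443 + 1.299Q = 89.137 - 0.880Q → Q* = 17.7577.
The Pigouvian tax equals MEC at Q*: 17.751 + 0.472×17.7577 = 26.1326.

tax = 26.133 per unit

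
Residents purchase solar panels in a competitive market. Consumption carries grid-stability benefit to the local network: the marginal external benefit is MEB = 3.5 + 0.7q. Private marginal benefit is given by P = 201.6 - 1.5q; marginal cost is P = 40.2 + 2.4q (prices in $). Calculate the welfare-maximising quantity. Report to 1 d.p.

q* = 51.5

Social marginal benefit = demand + MEB = 205.1 - 0.8q.
Set SMB = MC: 205.1 - 0.8q = 40.2 + 2.4q → q* = 51.5313.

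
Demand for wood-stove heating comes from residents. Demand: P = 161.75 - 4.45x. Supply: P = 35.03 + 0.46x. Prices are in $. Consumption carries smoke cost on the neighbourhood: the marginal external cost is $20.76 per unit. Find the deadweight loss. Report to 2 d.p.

DWL = $43.89

Market equilibrium (private): 35.03 + 0.46x = 161.75 - 4.45x → x_m = 25.8086.
Social marginal benefit = demand − MEC = 140.99 - 4.45x.
Set SMB = MC: 140.99 - 4.45x = 35.03 + 0.46x → x* = 21.5804.
Between x* and x_m the wedge MC − SMB runs linearly from 0 to MEC(x_m), so the loss is a triangle.
DWL = ½ × 4.2282 × 20.7600 = 43.8887.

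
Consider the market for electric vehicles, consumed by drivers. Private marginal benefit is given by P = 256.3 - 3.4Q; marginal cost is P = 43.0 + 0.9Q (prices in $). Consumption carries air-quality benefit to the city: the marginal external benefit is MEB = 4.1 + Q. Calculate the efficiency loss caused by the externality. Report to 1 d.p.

Market equilibrium (private): 43.0 + 0.9Q = 256.3 - 3.4Q → Q_m = 49.6047.
Social marginal benefit = demand + MEB = 260.4 - 2.4Q.
Set SMB = MC: 260.4 - 2.4Q = 43.0 + 0.9Q → Q* = 65.8788.
Height of the DWL triangle at Q_m is SMB(Q_m) − MC(Q_m) = MEB(Q_m) = 53.7047.
DWL = ½ × 16.2741 × 53.7047 = 436.9978.

DWL = $437.0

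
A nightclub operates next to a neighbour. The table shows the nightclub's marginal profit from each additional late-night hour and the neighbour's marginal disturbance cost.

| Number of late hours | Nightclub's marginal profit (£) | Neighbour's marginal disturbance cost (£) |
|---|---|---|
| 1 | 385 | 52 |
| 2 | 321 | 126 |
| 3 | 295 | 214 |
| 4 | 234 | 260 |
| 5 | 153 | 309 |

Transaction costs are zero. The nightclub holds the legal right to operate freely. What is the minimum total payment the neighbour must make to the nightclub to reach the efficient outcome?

£387

Left alone the nightclub would choose level 5 (marginal profit stays positive).
Efficient level: k* = 3 (marginal profit ≥ marginal disturbance cost through 3).
The neighbour must at least cover the nightclub's forgone profit from cutting 5→3: 234 + 153 = 387.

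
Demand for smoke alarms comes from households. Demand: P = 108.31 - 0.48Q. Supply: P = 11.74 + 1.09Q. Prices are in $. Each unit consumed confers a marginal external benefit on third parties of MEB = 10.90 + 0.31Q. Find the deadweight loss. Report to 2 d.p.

Market equilibrium (private): 11.74 + 1.09Q = 108.31 - 0.48Q → Q_m = 61.5096.
Social marginal benefit = demand + MEB = 119.21 - 0.17Q.
Set SMB = MC: 119.21 - 0.17Q = 11.74 + 1.09Q → Q* = 85.2937.
The welfare-loss triangle has base |Q_m − Q*| and height MEB(Q_m) (the vertical gap between SMB and MC is zero at Q* and MEB at Q_m).
DWL = ½ × 23.7841 × 29.9680 = 356.3810.

DWL = $356.38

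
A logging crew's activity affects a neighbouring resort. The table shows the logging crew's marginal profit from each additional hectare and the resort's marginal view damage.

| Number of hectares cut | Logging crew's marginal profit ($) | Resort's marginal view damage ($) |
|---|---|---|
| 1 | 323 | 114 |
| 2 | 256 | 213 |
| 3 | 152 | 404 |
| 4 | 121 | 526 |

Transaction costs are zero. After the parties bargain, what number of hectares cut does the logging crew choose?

Bargaining reaches the level where marginal profit last exceeds marginal view damage.
That holds through level 2 (256 ≥ 213) but not at 3 (152 < 404).

2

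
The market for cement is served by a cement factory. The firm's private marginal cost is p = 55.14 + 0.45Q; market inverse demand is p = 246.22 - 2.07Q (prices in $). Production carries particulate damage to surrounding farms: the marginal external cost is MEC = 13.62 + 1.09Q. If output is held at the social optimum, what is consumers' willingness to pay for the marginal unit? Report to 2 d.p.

Social marginal cost = private MC + MEC = 68.76 + 1.54Q.
Set SMC = demand: 68.76 + 1.54Q = 246.22 - 2.07Q → Q* = 49.1579.
Consumer price on the demand curve at Q*: 246.22 − 2.07×49.1579 = 144.4631.

P = $144.46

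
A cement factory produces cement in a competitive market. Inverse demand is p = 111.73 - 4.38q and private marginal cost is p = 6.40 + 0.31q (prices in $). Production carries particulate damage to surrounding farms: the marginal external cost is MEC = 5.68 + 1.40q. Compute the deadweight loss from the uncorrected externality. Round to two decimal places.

Market equilibrium (private): 6.40 + 0.31q = 111.73 - 4.38q → q_m = 22.4584.
Social marginal cost = private MC + MEC = 12.08 + 1.71q.
Set SMC = demand: 12.08 + 1.71q = 111.73 - 4.38q → q* = 16.3629.
Between q* and q_m the wedge SMC − demand runs linearly from 0 to MEC(q_m), so the loss is a triangle.
DWL = ½ × 6.0955 × 37.1218 = 113.1380.

DWL = $113.14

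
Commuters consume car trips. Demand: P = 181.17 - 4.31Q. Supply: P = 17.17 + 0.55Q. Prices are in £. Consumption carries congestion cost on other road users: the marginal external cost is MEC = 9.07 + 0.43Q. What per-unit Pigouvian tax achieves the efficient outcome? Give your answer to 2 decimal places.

tax = £21.66 per unit

Social marginal benefit = demand − MEC = 172.10 - 4.74Q.
Set SMB = MC: 172.10 - 4.74Q = 17.17 + 0.55Q → Q* = 29.2873.
The Pigouvian tax equals MEC at Q*: 9.07 + 0.43×29.2873 = 21.6635.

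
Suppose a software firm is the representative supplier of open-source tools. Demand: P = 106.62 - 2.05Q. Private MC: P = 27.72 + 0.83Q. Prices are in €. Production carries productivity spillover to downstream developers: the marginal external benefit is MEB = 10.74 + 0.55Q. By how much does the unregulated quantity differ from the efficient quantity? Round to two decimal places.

Market equilibrium (private): 27.72 + 0.83Q = 106.62 - 2.05Q → Q_m = 27.3958.
Social marginal cost = private MC − MEB = 16.98 + 0.28Q.
Set SMC = demand: 16.98 + 0.28Q = 106.62 - 2.05Q → Q* = 38.4721.
Gap = |27.3958 − 38.4721| = 11.0763.

11.08 units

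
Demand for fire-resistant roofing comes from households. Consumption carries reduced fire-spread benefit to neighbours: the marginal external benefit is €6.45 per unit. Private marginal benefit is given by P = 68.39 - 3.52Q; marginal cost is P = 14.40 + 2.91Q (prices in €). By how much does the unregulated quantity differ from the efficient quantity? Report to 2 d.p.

Market equilibrium (private): 14.40 + 2.91Q = 68.39 - 3.52Q → Q_m = 8.3966.
Social marginal benefit = demand + MEB = 74.84 - 3.52Q.
Set SMB = MC: 74.84 - 3.52Q = 14.40 + 2.91Q → Q* = 9.3997.
Gap = |8.3966 − 9.3997| = 1.0031.

1.00 units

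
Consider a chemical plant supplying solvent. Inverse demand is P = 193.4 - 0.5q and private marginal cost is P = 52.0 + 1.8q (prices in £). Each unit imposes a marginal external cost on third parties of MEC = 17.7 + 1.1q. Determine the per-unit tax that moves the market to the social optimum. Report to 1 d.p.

tax = £57.7 per unit

Social marginal cost = private MC + MEC = 69.7 + 2.9q.
Set SMC = demand: 69.7 + 2.9q = 193.4 - 0.5q → q* = 36.3824.
The Pigouvian tax equals MEC at q*: 17.7 + 1.1×36.3824 = 57.7206.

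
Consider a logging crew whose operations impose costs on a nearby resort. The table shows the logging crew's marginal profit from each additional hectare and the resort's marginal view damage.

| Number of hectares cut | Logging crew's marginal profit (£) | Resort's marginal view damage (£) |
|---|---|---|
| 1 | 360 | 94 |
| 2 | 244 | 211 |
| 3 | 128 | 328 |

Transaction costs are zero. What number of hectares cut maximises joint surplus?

Bargaining reaches the level where marginal profit last exceeds marginal view damage.
That holds through level 2 (244 ≥ 211) but not at 3 (128 < 328).

2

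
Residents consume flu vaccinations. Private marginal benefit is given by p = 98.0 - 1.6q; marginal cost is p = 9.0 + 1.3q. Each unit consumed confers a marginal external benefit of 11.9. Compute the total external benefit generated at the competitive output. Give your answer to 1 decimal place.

Market equilibrium (private): 9.0 + 1.3q = 98.0 - 1.6q → q_m = 30.6897.
Total external benefit = MEB × q_m = 11.9 × 30.6897 = 365.2074.

365.2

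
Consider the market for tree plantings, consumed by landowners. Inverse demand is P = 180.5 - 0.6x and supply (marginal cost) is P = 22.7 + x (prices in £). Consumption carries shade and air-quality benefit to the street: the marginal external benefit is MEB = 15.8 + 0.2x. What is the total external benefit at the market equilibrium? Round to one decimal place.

£2531.0

Market equilibrium (private): 22.7 + x = 180.5 - 0.6x → x_m = 98.6250.
Total external benefit = ∫₀^{x_m} (15.8 + 0.2x) dx = 15.8×98.6250 + ½×0.2×98.6250² = 2530.9641.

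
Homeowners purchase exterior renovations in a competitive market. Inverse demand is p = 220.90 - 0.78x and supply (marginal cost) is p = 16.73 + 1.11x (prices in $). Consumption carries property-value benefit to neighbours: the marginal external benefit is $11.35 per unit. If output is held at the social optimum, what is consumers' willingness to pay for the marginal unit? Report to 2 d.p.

Social marginal benefit = demand + MEB = 232.25 - 0.78x.
Set SMB = MC: 232.25 - 0.78x = 16.73 + 1.11x → x* = 114.0317.
Consumer price on the demand curve at x*: 220.90 − 0.78×114.0317 = 131.9553.

P = $131.96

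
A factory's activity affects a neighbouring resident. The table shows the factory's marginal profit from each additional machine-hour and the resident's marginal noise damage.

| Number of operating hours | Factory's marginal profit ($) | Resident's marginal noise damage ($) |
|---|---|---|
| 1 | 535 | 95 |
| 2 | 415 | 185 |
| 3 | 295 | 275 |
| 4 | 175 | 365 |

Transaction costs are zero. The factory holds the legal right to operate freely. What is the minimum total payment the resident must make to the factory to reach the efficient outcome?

$175

Left alone the factory would choose level 4 (marginal profit stays positive).
Efficient level: k* = 3 (marginal profit ≥ marginal noise damage through 3).
The resident must at least cover the factory's forgone profit from cutting 4→3: 175 = 175.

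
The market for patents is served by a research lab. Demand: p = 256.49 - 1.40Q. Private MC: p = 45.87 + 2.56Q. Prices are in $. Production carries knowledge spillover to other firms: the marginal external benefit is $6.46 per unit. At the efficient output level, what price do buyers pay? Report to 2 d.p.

Social marginal cost = private MC − MEB = 39.41 + 2.56Q.
Set SMC = demand: 39.41 + 2.56Q = 256.49 - 1.40Q → Q* = 54.8182.
Consumer price on the demand curve at Q*: 256.49 − 1.40×54.8182 = 179.7445.

P = $179.74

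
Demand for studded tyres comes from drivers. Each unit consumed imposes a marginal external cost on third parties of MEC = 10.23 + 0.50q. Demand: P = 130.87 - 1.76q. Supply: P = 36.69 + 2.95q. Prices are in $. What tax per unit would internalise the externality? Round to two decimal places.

Social marginal benefit = demand − MEC = 120.64 - 2.26q.
Set SMB = MC: 120.64 - 2.26q = 36.69 + 2.95q → q* = 16.1132.
The Pigouvian tax equals MEC at q*: 10.23 + 0.50×16.1132 = 18.2866.

tax = $18.29 per unit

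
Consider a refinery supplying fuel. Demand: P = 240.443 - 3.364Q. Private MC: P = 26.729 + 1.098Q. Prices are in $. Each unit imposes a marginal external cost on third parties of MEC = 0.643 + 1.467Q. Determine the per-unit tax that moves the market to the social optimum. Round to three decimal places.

tax = $53.363 per unit

Social marginal cost = private MC + MEC = 27.372 + 2.565Q.
Set SMC = demand: 27.372 + 2.565Q = 240.443 - 3.364Q → Q* = 35.9371.
The Pigouvian tax equals MEC at Q*: 0.643 + 1.467×35.9371 = 53.3627.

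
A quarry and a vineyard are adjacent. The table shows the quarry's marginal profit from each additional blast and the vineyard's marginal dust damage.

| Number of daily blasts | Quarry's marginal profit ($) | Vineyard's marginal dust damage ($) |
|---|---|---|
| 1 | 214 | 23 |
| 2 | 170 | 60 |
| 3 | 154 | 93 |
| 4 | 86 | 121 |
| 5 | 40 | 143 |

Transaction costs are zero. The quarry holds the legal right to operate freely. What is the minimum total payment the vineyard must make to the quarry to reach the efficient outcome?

Left alone the quarry would choose level 5 (marginal profit stays positive).
Efficient level: k* = 3 (marginal profit ≥ marginal dust damage through 3).
The vineyard must at least cover the quarry's forgone profit from cutting 5→3: 86 + 40 = 126.

$126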